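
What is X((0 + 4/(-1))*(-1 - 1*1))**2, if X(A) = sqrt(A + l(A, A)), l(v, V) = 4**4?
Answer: 264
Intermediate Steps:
l(v, V) = 256
X(A) = sqrt(256 + A) (X(A) = sqrt(A + 256) = sqrt(256 + A))
X((0 + 4/(-1))*(-1 - 1*1))**2 = (sqrt(256 + (0 + 4/(-1))*(-1 - 1*1)))**2 = (sqrt(256 + (0 + 4*(-1))*(-1 - 1)))**2 = (sqrt(256 + (0 - 4)*(-2)))**2 = (sqrt(256 - 4*(-2)))**2 = (sqrt(256 + 8))**2 = (sqrt(264))**2 = (2*sqrt(66))**2 = 264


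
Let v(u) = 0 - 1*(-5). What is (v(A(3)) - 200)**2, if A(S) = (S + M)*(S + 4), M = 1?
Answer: 38025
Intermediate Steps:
A(S) = (1 + S)*(4 + S) (A(S) = (S + 1)*(S + 4) = (1 + S)*(4 + S))
v(u) = 5 (v(u) = 0 + 5 = 5)
(v(A(3)) - 200)**2 = (5 - 200)**2 = (-195)**2 = 38025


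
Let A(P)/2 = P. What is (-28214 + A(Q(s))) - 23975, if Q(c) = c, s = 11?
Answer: -52167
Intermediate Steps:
A(P) = 2*P
(-28214 + A(Q(s))) - 23975 = (-28214 + 2*11) - 23975 = (-28214 + 22) - 23975 = -28192 - 23975 = -52167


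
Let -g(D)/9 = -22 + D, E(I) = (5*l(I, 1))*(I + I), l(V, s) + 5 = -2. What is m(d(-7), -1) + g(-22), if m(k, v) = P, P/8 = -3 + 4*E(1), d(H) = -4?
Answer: -1868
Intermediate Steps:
l(V, s) = -7 (l(V, s) = -5 - 2 = -7)
E(I) = -70*I (E(I) = (5*(-7))*(I + I) = -70*I)
P = -2264 (P = 8*(-3 + 4*(-70*1)) = 8*(-3 + 4*(-70)) = 8*(-3 - 280) = 8*(-283) = -2264)
m(k, v) = -2264
g(D) = 198 - 9*D (g(D) = -9*(-22 + D) = 198 - 9*D)
m(d(-7), -1) + g(-22) = -2264 + (198 - 9*(-22)) = -2264 + (198 + 198) = -2264 + 396 = -1868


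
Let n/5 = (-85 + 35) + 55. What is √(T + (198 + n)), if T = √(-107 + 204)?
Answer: √(223 + √97) ≈ 15.259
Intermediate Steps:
n = 25 (n = 5*((-85 + 35) + 55) = 5*(-50 + 55) = 5*5 = 25)
T = √97 ≈ 9.8489
√(T + (198 + n)) = √(√97 + (198 + 25)) = √(√97 + 223) = √(223 + √97)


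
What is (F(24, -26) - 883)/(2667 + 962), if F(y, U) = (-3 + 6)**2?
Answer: -46/191 ≈ -0.24084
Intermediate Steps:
F(y, U) = 9 (F(y, U) = 3**2 = 9)
(F(24, -26) - 883)/(2667 + 962) = (9 - 883)/(2667 + 962) = -874/3629 = -874*1/3629 = -46/191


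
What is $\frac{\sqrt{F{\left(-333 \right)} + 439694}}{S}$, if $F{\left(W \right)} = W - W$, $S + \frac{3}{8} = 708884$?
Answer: $\frac{8 \sqrt{439694}}{5671069} \approx 0.00093541$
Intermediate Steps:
$S = \frac{5671069}{8}$ ($S = - \frac{3}{8} + 708884 = \frac{5671069}{8} \approx 7.0888 \cdot 10^{5}$)
$F{\left(W \right)} = 0$
$\frac{\sqrt{F{\left(-333 \right)} + 439694}}{S} = \frac{\sqrt{0 + 439694}}{\frac{5671069}{8}} = \sqrt{439694} \cdot \frac{8}{5671069} = \frac{8 \sqrt{439694}}{5671069}$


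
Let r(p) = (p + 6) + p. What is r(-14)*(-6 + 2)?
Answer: 88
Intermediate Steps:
r(p) = 6 + 2*p (r(p) = (6 + p) + p = 6 + 2*p)
r(-14)*(-6 + 2) = (6 + 2*(-14))*(-6 + 2) = (6 - 28)*(-4) = -22*(-4) = 88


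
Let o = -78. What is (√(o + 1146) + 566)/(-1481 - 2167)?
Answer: -283/1824 - √267/1824 ≈ -0.16411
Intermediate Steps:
(√(o + 1146) + 566)/(-1481 - 2167) = (√(-78 + 1146) + 566)/(-1481 - 2167) = (√1068 + 566)/(-3648) = (2*√267 + 566)*(-1/3648) = (566 + 2*√267)*(-1/3648) = -283/1824 - √267/1824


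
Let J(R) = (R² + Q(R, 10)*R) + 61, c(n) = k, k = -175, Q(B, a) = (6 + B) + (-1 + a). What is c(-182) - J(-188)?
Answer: -68104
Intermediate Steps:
Q(B, a) = 5 + B + a
c(n) = -175
J(R) = 61 + R² + R*(15 + R) (J(R) = (R² + (5 + R + 10)*R) + 61 = (R² + (15 + R)*R) + 61 = (R² + R*(15 + R)) + 61 = 61 + R² + R*(15 + R))
c(-182) - J(-188) = -175 - (61 + (-188)² - 188*(15 - 188)) = -175 - (61 + 35344 - 188*(-173)) = -175 - (61 + 35344 + 32524) = -175 - 1*67929 = -175 - 67929 = -68104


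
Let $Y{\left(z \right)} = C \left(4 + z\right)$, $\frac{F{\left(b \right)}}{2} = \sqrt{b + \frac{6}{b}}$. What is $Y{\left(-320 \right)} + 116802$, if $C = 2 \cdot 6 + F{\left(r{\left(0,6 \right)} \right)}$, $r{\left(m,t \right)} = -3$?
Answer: $113010 - 632 i \sqrt{5} \approx 1.1301 \cdot 10^{5} - 1413.2 i$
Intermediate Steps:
$F{\left(b \right)} = 2 \sqrt{b + \frac{6}{b}}$
$C = 12 + 2 i \sqrt{5}$ ($C = 2 \cdot 6 + 2 \sqrt{-3 + \frac{6}{-3}} = 12 + 2 \sqrt{-3 + 6 \left(- \frac{1}{3}\right)} = 12 + 2 \sqrt{-3 - 2} = 12 + 2 \sqrt{-5} = 12 + 2 i \sqrt{5} \approx 12.0 + 4.4721 i$)
$Y{\left(z \right)} = \left(4 + z\right) \left(12 + 2 i \sqrt{5}\right)$ ($Y{\left(z \right)} = \left(12 + 2 i \sqrt{5}\right) \left(4 + z\right) = \left(4 + z\right) \left(12 + 2 i \sqrt{5}\right)$)
$Y{\left(-320 \right)} + 116802 = 2 \left(4 - 320\right) \left(6 + i \sqrt{5}\right) + 116802 = 2 \left(-316\right) \left(6 + i \sqrt{5}\right) + 116802 = \left(-3792 - 632 i \sqrt{5}\right) + 116802 = 113010 - 632 i \sqrt{5}$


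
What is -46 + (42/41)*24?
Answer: -878/41 ≈ -21.415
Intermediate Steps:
-46 + (42/41)*24 = -46 + 1008/41 = -878/41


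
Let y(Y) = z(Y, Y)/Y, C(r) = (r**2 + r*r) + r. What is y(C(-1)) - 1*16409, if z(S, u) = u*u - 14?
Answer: -16422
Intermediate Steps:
z(S, u) = -14 + u**2 (z(S, u) = u**2 - 14 = -14 + u**2)
C(r) = r + 2*r**2 (C(r) = (r**2 + r**2) + r = 2*r**2 + r = r + 2*r**2)
y(Y) = (-14 + Y**2)/Y
y(C(-1)) - 1*16409 = (-(1 + 2*(-1)) - 14*(-1/(1 + 2*(-1)))) - 1*16409 = (-(1 - 2) - 14*(-1/(1 - 2))) - 16409 = (-1*(-1) - 14/((-1*(-1)))) - 16409 = (1 - 14/1) - 16409 = (1 - 14*1) - 16409 = (1 - 14) - 16409 = -13 - 16409 = -16422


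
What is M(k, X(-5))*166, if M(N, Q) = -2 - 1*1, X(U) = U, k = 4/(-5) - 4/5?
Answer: -498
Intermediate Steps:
k = -8/5 (k = 4*(-⅕) - 4*⅕ = -⅘ - ⅘ = -8/5 ≈ -1.6000)
M(N, Q) = -3 (M(N, Q) = -2 - 1 = -3)
M(k, X(-5))*166 = -3*166 = -498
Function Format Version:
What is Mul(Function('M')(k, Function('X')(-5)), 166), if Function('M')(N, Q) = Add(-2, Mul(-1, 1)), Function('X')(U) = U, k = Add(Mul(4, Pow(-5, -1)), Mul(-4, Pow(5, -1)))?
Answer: -498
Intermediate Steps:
k = Rational(-8, 5) (k = Add(Mul(4, Rational(-1, 5)), Mul(-4, Rational(1, 5))) = Add(Rational(-4, 5), Rational(-4, 5)) = Rational(-8, 5) ≈ -1.6000)
Function('M')(N, Q) = -3 (Function('M')(N, Q) = Add(-2, -1) = -3)
Mul(Function('M')(k, Function('X')(-5)), 166) = Mul(-3, 166) = -498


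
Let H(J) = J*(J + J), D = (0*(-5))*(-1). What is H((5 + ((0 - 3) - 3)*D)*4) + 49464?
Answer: 50264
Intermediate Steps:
D = 0 (D = 0*(-1) = 0)
H(J) = 2*J² (H(J) = J*(2*J) = 2*J²)
H((5 + ((0 - 3) - 3)*D)*4) + 49464 = 2*((5 + ((0 - 3) - 3)*0)*4)² + 49464 = 2*((5 + (-3 - 3)*0)*4)² + 49464 = 2*((5 - 6*0)*4)² + 49464 = 2*((5 + 0)*4)² + 49464 = 2*(5*4)² + 49464 = 2*20² + 49464 = 2*400 + 49464 = 800 + 49464 = 50264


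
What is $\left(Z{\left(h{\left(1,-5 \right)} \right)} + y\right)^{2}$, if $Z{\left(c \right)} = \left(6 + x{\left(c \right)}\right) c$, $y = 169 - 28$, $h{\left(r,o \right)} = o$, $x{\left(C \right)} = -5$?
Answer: $18496$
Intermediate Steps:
$y = 141$
$Z{\left(c \right)} = c$ ($Z{\left(c \right)} = \left(6 - 5\right) c = 1 c = c$)
$\left(Z{\left(h{\left(1,-5 \right)} \right)} + y\right)^{2} = \left(-5 + 141\right)^{2} = 136^{2} = 18496$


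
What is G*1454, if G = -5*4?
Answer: -29080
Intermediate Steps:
G = -20
G*1454 = -20*1454 = -29080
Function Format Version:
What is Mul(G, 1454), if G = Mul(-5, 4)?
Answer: -29080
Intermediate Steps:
G = -20
Mul(G, 1454) = Mul(-20, 1454) = -29080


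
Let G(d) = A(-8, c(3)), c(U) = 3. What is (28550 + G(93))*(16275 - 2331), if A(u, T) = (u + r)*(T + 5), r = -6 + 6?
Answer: 397208784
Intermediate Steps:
r = 0
A(u, T) = u*(5 + T) (A(u, T) = (u + 0)*(T + 5) = u*(5 + T))
G(d) = -64 (G(d) = -8*(5 + 3) = -8*8 = -64)
(28550 + G(93))*(16275 - 2331) = (28550 - 64)*(16275 - 2331) = 28486*13944 = 397208784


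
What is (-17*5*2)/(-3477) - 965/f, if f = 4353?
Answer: -871765/5045127 ≈ -0.17279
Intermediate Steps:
(-17*5*2)/(-3477) - 965/f = (-17*5*2)/(-3477) - 965/4353 = -85*2*(-1/3477) - 965*1/4353 = -170*(-1/3477) - 965/4353 = 170/3477 - 965/4353 = -871765/5045127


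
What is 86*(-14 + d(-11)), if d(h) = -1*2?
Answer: -1376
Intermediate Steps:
d(h) = -2
86*(-14 + d(-11)) = 86*(-14 - 2) = 86*(-16) = -1376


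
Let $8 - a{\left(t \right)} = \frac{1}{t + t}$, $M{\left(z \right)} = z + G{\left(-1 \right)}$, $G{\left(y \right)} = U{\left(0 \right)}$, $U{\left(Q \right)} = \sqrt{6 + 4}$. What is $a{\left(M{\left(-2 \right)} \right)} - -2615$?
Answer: $\frac{15737}{6} - \frac{\sqrt{10}}{12} \approx 2622.6$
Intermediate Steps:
$U{\left(Q \right)} = \sqrt{10}$
$G{\left(y \right)} = \sqrt{10}$
$M{\left(z \right)} = z + \sqrt{10}$
$a{\left(t \right)} = 8 - \frac{1}{2 t}$ ($a{\left(t \right)} = 8 - \frac{1}{t + t} = 8 - \frac{1}{2 t}$)
$a{\left(M{\left(-2 \right)} \right)} - -2615 = \left(8 - \frac{1}{2 \left(-2 + \sqrt{10}\right)}\right) - -2615 = \left(8 - \frac{1}{2 \left(-2 + \sqrt{10}\right)}\right) + 2615 = 2623 - \frac{1}{2 \left(-2 + \sqrt{10}\right)}$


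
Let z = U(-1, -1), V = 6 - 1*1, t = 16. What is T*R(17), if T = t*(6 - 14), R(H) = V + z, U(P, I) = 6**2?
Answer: -5248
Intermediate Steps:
U(P, I) = 36
V = 5 (V = 6 - 1 = 5)
z = 36
R(H) = 41 (R(H) = 5 + 36 = 41)
T = -128 (T = 16*(6 - 14) = 16*(-8) = -128)
T*R(17) = -128*41 = -5248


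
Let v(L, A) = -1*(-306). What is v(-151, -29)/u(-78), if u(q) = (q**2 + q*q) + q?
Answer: 51/2015 ≈ 0.025310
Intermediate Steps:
u(q) = q + 2*q**2 (u(q) = (q**2 + q**2) + q = 2*q**2 + q = q + 2*q**2)
v(L, A) = 306
v(-151, -29)/u(-78) = 306/((-78*(1 + 2*(-78)))) = 306/((-78*(1 - 156))) = 306/((-78*(-155))) = 306/12090 = 306*(1/12090) = 51/2015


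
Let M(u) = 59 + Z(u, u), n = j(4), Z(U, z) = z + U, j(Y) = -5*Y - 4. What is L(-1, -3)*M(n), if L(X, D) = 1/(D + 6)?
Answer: 11/3 ≈ 3.6667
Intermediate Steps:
j(Y) = -4 - 5*Y
Z(U, z) = U + z
L(X, D) = 1/(6 + D)
n = -24 (n = -4 - 5*4 = -4 - 20 = -24)
M(u) = 59 + 2*u (M(u) = 59 + (u + u) = 59 + 2*u)
L(-1, -3)*M(n) = (59 + 2*(-24))/(6 - 3) = (59 - 48)/3 = (⅓)*11 = 11/3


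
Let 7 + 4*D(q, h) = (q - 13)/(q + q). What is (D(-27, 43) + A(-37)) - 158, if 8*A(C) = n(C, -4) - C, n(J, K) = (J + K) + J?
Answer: -35573/216 ≈ -164.69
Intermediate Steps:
n(J, K) = K + 2*J
D(q, h) = -7/4 + (-13 + q)/(8*q) (D(q, h) = -7/4 + ((q - 13)/(q + q))/4 = -7/4 + ((-13 + q)/((2*q)))/4 = -7/4 + ((-13 + q)*(1/(2*q)))/4 = -7/4 + ((-13 + q)/(2*q))/4 = -7/4 + (-13 + q)/(8*q))
A(C) = -1/2 + C/8 (A(C) = ((-4 + 2*C) - C)/8 = (-4 + C)/8 = -1/2 + C/8)
(D(-27, 43) + A(-37)) - 158 = ((13/8)*(-1 - 1*(-27))/(-27) + (-1/2 + (1/8)*(-37))) - 158 = ((13/8)*(-1/27)*(-1 + 27) + (-1/2 - 37/8)) - 158 = ((13/8)*(-1/27)*26 - 41/8) - 158 = (-169/108 - 41/8) - 158 = -1445/216 - 158 = -35573/216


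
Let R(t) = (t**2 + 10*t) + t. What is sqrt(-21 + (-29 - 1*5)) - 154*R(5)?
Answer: -12320 + I*sqrt(55) ≈ -12320.0 + 7.4162*I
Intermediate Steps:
R(t) = t**2 + 11*t
sqrt(-21 + (-29 - 1*5)) - 154*R(5) = sqrt(-21 + (-29 - 1*5)) - 770*(11 + 5) = sqrt(-21 + (-29 - 5)) - 770*16 = sqrt(-21 - 34) - 154*80 = sqrt(-55) - 12320 = I*sqrt(55) - 12320 = -12320 + I*sqrt(55)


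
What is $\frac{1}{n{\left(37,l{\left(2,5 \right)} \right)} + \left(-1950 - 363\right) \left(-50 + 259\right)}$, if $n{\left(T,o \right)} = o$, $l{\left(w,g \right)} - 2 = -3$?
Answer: $- \frac{1}{483418} \approx -2.0686 \cdot 10^{-6}$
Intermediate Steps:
$l{\left(w,g \right)} = -1$ ($l{\left(w,g \right)} = 2 - 3 = -1$)
$\frac{1}{n{\left(37,l{\left(2,5 \right)} \right)} + \left(-1950 - 363\right) \left(-50 + 259\right)} = \frac{1}{-1 + \left(-1950 - 363\right) \left(-50 + 259\right)} = \frac{1}{-1 - 483417} = \frac{1}{-483418} = - \frac{1}{483418}$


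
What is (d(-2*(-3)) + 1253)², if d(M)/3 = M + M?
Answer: 1661521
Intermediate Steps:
d(M) = 6*M (d(M) = 3*(M + M) = 3*(2*M) = 6*M)
(d(-2*(-3)) + 1253)² = (6*(-2*(-3)) + 1253)² = (6*6 + 1253)² = (36 + 1253)² = 1289² = 1661521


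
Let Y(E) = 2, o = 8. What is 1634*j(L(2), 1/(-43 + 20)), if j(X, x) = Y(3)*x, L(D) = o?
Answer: -3268/23 ≈ -142.09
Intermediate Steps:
L(D) = 8
j(X, x) = 2*x
1634*j(L(2), 1/(-43 + 20)) = 1634*(2/(-43 + 20)) = 1634*(2/(-23)) = 1634*(2*(-1/23)) = 1634*(-2/23) = -3268/23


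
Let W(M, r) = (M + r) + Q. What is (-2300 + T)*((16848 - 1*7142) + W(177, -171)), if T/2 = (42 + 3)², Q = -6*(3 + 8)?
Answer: 16880500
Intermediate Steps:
Q = -66 (Q = -6*11 = -66)
W(M, r) = -66 + M + r (W(M, r) = (M + r) - 66 = -66 + M + r)
T = 4050 (T = 2*(42 + 3)² = 2*45² = 2*2025 = 4050)
(-2300 + T)*((16848 - 1*7142) + W(177, -171)) = (-2300 + 4050)*((16848 - 1*7142) + (-66 + 177 - 171)) = 1750*((16848 - 7142) - 60) = 1750*(9706 - 60) = 1750*9646 = 16880500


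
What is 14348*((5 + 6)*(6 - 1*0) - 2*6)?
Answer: 774792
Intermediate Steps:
14348*((5 + 6)*(6 - 1*0) - 2*6) = 14348*(11*(6 + 0) - 12) = 14348*(11*6 - 12) = 14348*(66 - 12) = 14348*54 = 774792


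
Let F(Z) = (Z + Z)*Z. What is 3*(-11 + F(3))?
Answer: 21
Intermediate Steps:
F(Z) = 2*Z² (F(Z) = (2*Z)*Z = 2*Z²)
3*(-11 + F(3)) = 3*(-11 + 2*3²) = 3*(-11 + 2*9) = 3*(-11 + 18) = 3*7 = 21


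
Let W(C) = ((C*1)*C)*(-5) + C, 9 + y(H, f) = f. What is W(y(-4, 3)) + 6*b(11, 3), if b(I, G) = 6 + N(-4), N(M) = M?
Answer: -174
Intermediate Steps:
y(H, f) = -9 + f
b(I, G) = 2 (b(I, G) = 6 - 4 = 2)
W(C) = C - 5*C² (W(C) = (C*C)*(-5) + C = C²*(-5) + C = -5*C² + C = C - 5*C²)
W(y(-4, 3)) + 6*b(11, 3) = (-9 + 3)*(1 - 5*(-9 + 3)) + 6*2 = -6*(1 - 5*(-6)) + 12 = -6*(1 + 30) + 12 = -6*31 + 12 = -186 + 12 = -174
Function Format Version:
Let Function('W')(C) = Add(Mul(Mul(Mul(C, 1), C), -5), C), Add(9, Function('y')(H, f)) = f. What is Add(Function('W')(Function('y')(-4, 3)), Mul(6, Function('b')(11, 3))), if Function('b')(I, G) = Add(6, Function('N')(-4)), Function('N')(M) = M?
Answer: -174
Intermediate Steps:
Function('y')(H, f) = Add(-9, f)
Function('b')(I, G) = 2 (Function('b')(I, G) = Add(6, -4) = 2)
Function('W')(C) = Add(C, Mul(-5, Pow(C, 2))) (Function('W')(C) = Add(Mul(Mul(C, C), -5), C) = Add(Mul(Pow(C, 2), -5), C) = Add(Mul(-5, Pow(C, 2)), C) = Add(C, Mul(-5, Pow(C, 2))))
Add(Function('W')(Function('y')(-4, 3)), Mul(6, Function('b')(11, 3))) = Add(Mul(Add(-9, 3), Add(1, Mul(-5, Add(-9, 3)))), Mul(6, 2)) = Add(Mul(-6, Add(1, Mul(-5, -6))), 12) = Add(Mul(-6, Add(1, 30)), 12) = Add(Mul(-6, 31), 12) = Add(-186, 12) = -174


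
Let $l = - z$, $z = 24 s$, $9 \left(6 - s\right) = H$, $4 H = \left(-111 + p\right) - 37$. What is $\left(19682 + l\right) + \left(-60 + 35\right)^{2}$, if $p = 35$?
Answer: $\frac{60263}{3} \approx 20088.0$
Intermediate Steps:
$H = - \frac{113}{4}$ ($H = \frac{\left(-111 + 35\right) - 37}{4} = \frac{-76 - 37}{4} = \frac{1}{4} \left(-113\right) = - \frac{113}{4} \approx -28.25$)
$s = \frac{329}{36}$ ($s = 6 - - \frac{113}{36} = 6 + \frac{113}{36} = \frac{329}{36} \approx 9.1389$)
$z = \frac{658}{3}$ ($z = 24 \cdot \frac{329}{36} = \frac{658}{3} \approx 219.33$)
$l = - \frac{658}{3}$ ($l = \left(-1\right) \frac{658}{3} = - \frac{658}{3} \approx -219.33$)
$\left(19682 + l\right) + \left(-60 + 35\right)^{2} = \left(19682 - \frac{658}{3}\right) + \left(-60 + 35\right)^{2} = \frac{58388}{3} + \left(-25\right)^{2} = \frac{58388}{3} + 625 = \frac{60263}{3}$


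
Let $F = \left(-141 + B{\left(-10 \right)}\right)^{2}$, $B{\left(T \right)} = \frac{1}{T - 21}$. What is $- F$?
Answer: $- \frac{19114384}{961} \approx -19890.0$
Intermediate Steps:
$B{\left(T \right)} = \frac{1}{-21 + T}$
$F = \frac{19114384}{961}$ ($F = \left(-141 + \frac{1}{-21 - 10}\right)^{2} = \left(-141 + \frac{1}{-31}\right)^{2} = \left(-141 - \frac{1}{31}\right)^{2} = \left(- \frac{4372}{31}\right)^{2} = \frac{19114384}{961} \approx 19890.0$)
$- F = \left(-1\right) \frac{19114384}{961} = - \frac{19114384}{961}$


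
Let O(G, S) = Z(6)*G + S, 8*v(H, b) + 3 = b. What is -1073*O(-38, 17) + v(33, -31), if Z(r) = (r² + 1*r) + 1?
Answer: 6940147/4 ≈ 1.7350e+6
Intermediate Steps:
Z(r) = 1 + r + r² (Z(r) = (r² + r) + 1 = (r + r²) + 1 = 1 + r + r²)
v(H, b) = -3/8 + b/8
O(G, S) = S + 43*G (O(G, S) = (1 + 6 + 6²)*G + S = (1 + 6 + 36)*G + S = 43*G + S = S + 43*G)
-1073*O(-38, 17) + v(33, -31) = -1073*(17 + 43*(-38)) + (-3/8 + (⅛)*(-31)) = -1073*(17 - 1634) + (-3/8 - 31/8) = -1073*(-1617) - 17/4 = 1735041 - 17/4 = 6940147/4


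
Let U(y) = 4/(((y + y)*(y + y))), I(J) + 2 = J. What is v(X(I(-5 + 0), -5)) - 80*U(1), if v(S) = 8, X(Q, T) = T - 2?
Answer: -72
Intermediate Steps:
I(J) = -2 + J
X(Q, T) = -2 + T
U(y) = y**(-2) (U(y) = 4/(((2*y)*(2*y))) = 4/((4*y**2)) = 4*(1/(4*y**2)) = y**(-2))
v(X(I(-5 + 0), -5)) - 80*U(1) = 8 - 80/1**2 = 8 - 80*1 = 8 - 80 = -72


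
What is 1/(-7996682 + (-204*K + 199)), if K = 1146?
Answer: -1/8230267 ≈ -1.2150e-7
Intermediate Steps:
1/(-7996682 + (-204*K + 199)) = 1/(-7996682 + (-204*1146 + 199)) = 1/(-7996682 + (-233784 + 199)) = 1/(-7996682 - 233585) = 1/(-8230267) = -1/8230267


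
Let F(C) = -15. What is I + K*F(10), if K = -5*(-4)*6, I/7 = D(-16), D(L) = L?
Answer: -1912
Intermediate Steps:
I = -112 (I = 7*(-16) = -112)
K = 120 (K = 20*6 = 120)
I + K*F(10) = -112 + 120*(-15) = -112 - 1800 = -1912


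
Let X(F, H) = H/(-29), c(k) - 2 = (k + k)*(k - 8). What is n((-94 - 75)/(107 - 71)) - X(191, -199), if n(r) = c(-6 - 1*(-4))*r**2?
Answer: 5754899/6264 ≈ 918.73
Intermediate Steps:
c(k) = 2 + 2*k*(-8 + k) (c(k) = 2 + (k + k)*(k - 8) = 2 + (2*k)*(-8 + k) = 2 + 2*k*(-8 + k))
X(F, H) = -H/29 (X(F, H) = H*(-1/29) = -H/29)
n(r) = 42*r**2 (n(r) = (2 - 16*(-6 - 1*(-4)) + 2*(-6 - 1*(-4))**2)*r**2 = (2 - 16*(-6 + 4) + 2*(-6 + 4)**2)*r**2 = (2 - 16*(-2) + 2*(-2)**2)*r**2 = (2 + 32 + 2*4)*r**2 = (2 + 32 + 8)*r**2 = 42*r**2)
n((-94 - 75)/(107 - 71)) - X(191, -199) = 42*((-94 - 75)/(107 - 71))**2 - (-1)*(-199)/29 = 42*(-169/36)**2 - 1*199/29 = 42*(-169*1/36)**2 - 199/29 = 42*(-169/36)**2 - 199/29 = 42*(28561/1296) - 199/29 = 199927/216 - 199/29 = 5754899/6264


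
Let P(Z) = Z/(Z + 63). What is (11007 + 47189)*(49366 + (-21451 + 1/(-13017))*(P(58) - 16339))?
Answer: 10710003168718352920/525019 ≈ 2.0399e+13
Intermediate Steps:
P(Z) = Z/(63 + Z)
(11007 + 47189)*(49366 + (-21451 + 1/(-13017))*(P(58) - 16339)) = (11007 + 47189)*(49366 + (-21451 + 1/(-13017))*(58/(63 + 58) - 16339)) = 58196*(49366 + (-21451 - 1/13017)*(58/121 - 16339)) = 58196*(49366 - 279227668*(58*(1/121) - 16339)/13017) = 58196*(49366 - 279227668*(58/121 - 16339)/13017) = 58196*(49366 - 279227668/13017*(-1976961/121)) = 58196*(49366 + 184007403252316/525019) = 58196*(184033321340270/525019) = 10710003168718352920/525019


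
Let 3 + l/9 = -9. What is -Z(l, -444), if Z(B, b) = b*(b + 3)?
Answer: -195804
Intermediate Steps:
l = -108 (l = -27 + 9*(-9) = -27 - 81 = -108)
Z(B, b) = b*(3 + b)
-Z(l, -444) = -(-444)*(3 - 444) = -(-444)*(-441) = -1*195804 = -195804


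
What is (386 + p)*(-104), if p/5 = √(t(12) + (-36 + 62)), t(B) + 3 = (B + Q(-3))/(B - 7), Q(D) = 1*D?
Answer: -40144 - 208*√155 ≈ -42734.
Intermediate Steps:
Q(D) = D
t(B) = -3 + (-3 + B)/(-7 + B) (t(B) = -3 + (B - 3)/(B - 7) = -3 + (-3 + B)/(-7 + B))
p = 2*√155 (p = 5*√(2*(9 - 1*12)/(-7 + 12) + (-36 + 62)) = 5*√(2*(9 - 12)/5 + 26) = 5*√(2*(⅕)*(-3) + 26) = 5*√(-6/5 + 26) = 5*√(124/5) = 5*(2*√155/5) = 2*√155 ≈ 24.900)
(386 + p)*(-104) = (386 + 2*√155)*(-104) = -40144 - 208*√155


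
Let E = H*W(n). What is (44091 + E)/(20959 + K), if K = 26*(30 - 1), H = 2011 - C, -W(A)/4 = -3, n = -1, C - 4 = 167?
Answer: 66171/21713 ≈ 3.0475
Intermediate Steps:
C = 171 (C = 4 + 167 = 171)
W(A) = 12 (W(A) = -4*(-3) = 12)
H = 1840 (H = 2011 - 1*171 = 2011 - 171 = 1840)
K = 754 (K = 26*29 = 754)
E = 22080 (E = 1840*12 = 22080)
(44091 + E)/(20959 + K) = (44091 + 22080)/(20959 + 754) = 66171/21713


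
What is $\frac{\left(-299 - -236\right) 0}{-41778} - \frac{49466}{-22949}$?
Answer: $\frac{49466}{22949} \approx 2.1555$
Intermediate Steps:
$\frac{\left(-299 - -236\right) 0}{-41778} - \frac{49466}{-22949} = \left(-299 + 236\right) 0 \left(- \frac{1}{41778}\right) - - \frac{49466}{22949} = \left(-63\right) 0 \left(- \frac{1}{41778}\right) + \frac{49466}{22949} = 0 \left(- \frac{1}{41778}\right) + \frac{49466}{22949} = 0 + \frac{49466}{22949} = \frac{49466}{22949}$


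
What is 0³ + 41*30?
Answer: 1230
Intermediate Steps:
0³ + 41*30 = 0 + 1230 = 1230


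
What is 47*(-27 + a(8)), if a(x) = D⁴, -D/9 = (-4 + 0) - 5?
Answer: 2023194618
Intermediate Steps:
D = 81 (D = -9*((-4 + 0) - 5) = -9*(-4 - 5) = -9*(-9) = 81)
a(x) = 43046721 (a(x) = 81⁴ = 43046721)
47*(-27 + a(8)) = 47*(-27 + 43046721) = 47*43046694 = 2023194618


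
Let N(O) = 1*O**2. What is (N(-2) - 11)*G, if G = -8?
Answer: 56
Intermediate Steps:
N(O) = O**2
(N(-2) - 11)*G = ((-2)**2 - 11)*(-8) = (4 - 11)*(-8) = -7*(-8) = 56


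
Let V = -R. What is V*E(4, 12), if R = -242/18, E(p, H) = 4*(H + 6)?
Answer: 968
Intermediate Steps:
E(p, H) = 24 + 4*H (E(p, H) = 4*(6 + H) = 24 + 4*H)
R = -121/9 (R = (1/18)*(-242) = -121/9 ≈ -13.444)
V = 121/9 (V = -1*(-121/9) = 121/9 ≈ 13.444)
V*E(4, 12) = 121*(24 + 4*12)/9 = 121*(24 + 48)/9 = (121/9)*72 = 968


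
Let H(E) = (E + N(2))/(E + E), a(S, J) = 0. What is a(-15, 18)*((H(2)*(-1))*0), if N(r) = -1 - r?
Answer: 0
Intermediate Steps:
H(E) = (-3 + E)/(2*E) (H(E) = (E + (-1 - 1*2))/(E + E) = (E + (-1 - 2))/((2*E)) = (E - 3)*(1/(2*E)) = (-3 + E)*(1/(2*E)) = (-3 + E)/(2*E))
a(-15, 18)*((H(2)*(-1))*0) = 0*((((½)*(-3 + 2)/2)*(-1))*0) = 0*((((½)*(½)*(-1))*(-1))*0) = 0*(-¼*(-1)*0) = 0*((¼)*0) = 0*0 = 0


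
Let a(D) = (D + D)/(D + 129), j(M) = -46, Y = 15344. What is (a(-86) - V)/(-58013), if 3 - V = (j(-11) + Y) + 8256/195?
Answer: -996667/3770845 ≈ -0.26431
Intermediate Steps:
V = -996927/65 (V = 3 - ((-46 + 15344) + 8256/195) = 3 - (15298 + 8256*(1/195)) = 3 - (15298 + 2752/65) = 3 - 1*997122/65 = 3 - 997122/65 = -996927/65 ≈ -15337.)
a(D) = 2*D/(129 + D) (a(D) = (2*D)/(129 + D) = 2*D/(129 + D))
(a(-86) - V)/(-58013) = (2*(-86)/(129 - 86) - 1*(-996927/65))/(-58013) = (2*(-86)/43 + 996927/65)*(-1/58013) = (2*(-86)*(1/43) + 996927/65)*(-1/58013) = (-4 + 996927/65)*(-1/58013) = (996667/65)*(-1/58013) = -996667/3770845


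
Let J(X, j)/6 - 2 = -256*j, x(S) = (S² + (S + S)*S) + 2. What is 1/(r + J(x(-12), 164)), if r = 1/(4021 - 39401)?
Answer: -35380/8911938961 ≈ -3.9700e-6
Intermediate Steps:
x(S) = 2 + 3*S² (x(S) = (S² + (2*S)*S) + 2 = (S² + 2*S²) + 2 = 3*S² + 2 = 2 + 3*S²)
J(X, j) = 12 - 1536*j (J(X, j) = 12 + 6*(-256*j) = 12 - 1536*j)
r = -1/35380 (r = 1/(-35380) = -1/35380 ≈ -2.8265e-5)
1/(r + J(x(-12), 164)) = 1/(-1/35380 + (12 - 1536*164)) = 1/(-1/35380 + (12 - 251904)) = 1/(-1/35380 - 251892) = 1/(-8911938961/35380) = -35380/8911938961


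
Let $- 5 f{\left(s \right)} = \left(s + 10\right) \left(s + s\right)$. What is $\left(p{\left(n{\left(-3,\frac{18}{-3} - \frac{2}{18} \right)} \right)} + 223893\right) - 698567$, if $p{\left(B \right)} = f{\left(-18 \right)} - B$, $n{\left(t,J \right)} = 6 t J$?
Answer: $- \frac{2374208}{5} \approx -4.7484 \cdot 10^{5}$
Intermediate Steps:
$n{\left(t,J \right)} = 6 J t$
$f{\left(s \right)} = - \frac{2 s \left(10 + s\right)}{5}$ ($f{\left(s \right)} = - \frac{\left(s + 10\right) \left(s + s\right)}{5} = - \frac{\left(10 + s\right) 2 s}{5} = - \frac{2 s \left(10 + s\right)}{5}$)
$p{\left(B \right)} = - \frac{288}{5} - B$ ($p{\left(B \right)} = \left(- \frac{2}{5}\right) \left(-18\right) \left(10 - 18\right) - B = \left(- \frac{2}{5}\right) \left(-18\right) \left(-8\right) - B = - \frac{288}{5} - B$)
$\left(p{\left(n{\left(-3,\frac{18}{-3} - \frac{2}{18} \right)} \right)} + 223893\right) - 698567 = \left(\left(- \frac{288}{5} - 6 \left(\frac{18}{-3} - \frac{2}{18}\right) \left(-3\right)\right) + 223893\right) - 698567 = \left(\left(- \frac{288}{5} - 6 \left(18 \left(- \frac{1}{3}\right) - \frac{1}{9}\right) \left(-3\right)\right) + 223893\right) - 698567 = \left(\left(- \frac{288}{5} - 6 \left(-6 - \frac{1}{9}\right) \left(-3\right)\right) + 223893\right) - 698567 = \left(\left(- \frac{288}{5} - 6 \left(- \frac{55}{9}\right) \left(-3\right)\right) + 223893\right) - 698567 = \left(\left(- \frac{288}{5} - 110\right) + 223893\right) - 698567 = \left(- \frac{838}{5} + 223893\right) - 698567 = \frac{1118627}{5} - 698567 = - \frac{2374208}{5}$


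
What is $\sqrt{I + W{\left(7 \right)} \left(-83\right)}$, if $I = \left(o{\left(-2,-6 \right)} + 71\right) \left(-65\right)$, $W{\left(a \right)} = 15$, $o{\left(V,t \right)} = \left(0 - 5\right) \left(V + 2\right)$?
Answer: $2 i \sqrt{1465} \approx 76.551 i$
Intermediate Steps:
$o{\left(V,t \right)} = -10 - 5 V$ ($o{\left(V,t \right)} = - 5 \left(2 + V\right) = -10 - 5 V$)
$I = -4615$ ($I = \left(\left(-10 - -10\right) + 71\right) \left(-65\right) = \left(\left(-10 + 10\right) + 71\right) \left(-65\right) = \left(0 + 71\right) \left(-65\right) = 71 \left(-65\right) = -4615$)
$\sqrt{I + W{\left(7 \right)} \left(-83\right)} = \sqrt{-4615 + 15 \left(-83\right)} = \sqrt{-4615 - 1245} = \sqrt{-5860} = 2 i \sqrt{1465}$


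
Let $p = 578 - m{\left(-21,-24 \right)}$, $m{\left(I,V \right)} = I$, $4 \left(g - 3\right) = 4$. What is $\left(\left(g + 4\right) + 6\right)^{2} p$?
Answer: $117404$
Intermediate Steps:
$g = 4$ ($g = 3 + \frac{1}{4} \cdot 4 = 3 + 1 = 4$)
$p = 599$ ($p = 578 - -21 = 578 + 21 = 599$)
$\left(\left(g + 4\right) + 6\right)^{2} p = \left(\left(4 + 4\right) + 6\right)^{2} \cdot 599 = \left(8 + 6\right)^{2} \cdot 599 = 14^{2} \cdot 599 = 196 \cdot 599 = 117404$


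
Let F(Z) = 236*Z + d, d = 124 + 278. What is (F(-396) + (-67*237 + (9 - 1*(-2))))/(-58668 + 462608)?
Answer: -54461/201970 ≈ -0.26965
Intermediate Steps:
d = 402
F(Z) = 402 + 236*Z (F(Z) = 236*Z + 402 = 402 + 236*Z)
(F(-396) + (-67*237 + (9 - 1*(-2))))/(-58668 + 462608) = ((402 + 236*(-396)) + (-67*237 + (9 - 1*(-2))))/(-58668 + 462608) = ((402 - 93456) + (-15879 + (9 + 2)))/403940 = (-93054 + (-15879 + 11))*(1/403940) = (-93054 - 15868)*(1/403940) = -108922*1/403940 = -54461/201970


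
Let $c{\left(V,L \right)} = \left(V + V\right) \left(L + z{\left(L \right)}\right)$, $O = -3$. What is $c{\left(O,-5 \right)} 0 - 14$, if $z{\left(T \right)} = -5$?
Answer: $-14$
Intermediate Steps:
$c{\left(V,L \right)} = 2 V \left(-5 + L\right)$ ($c{\left(V,L \right)} = \left(V + V\right) \left(L - 5\right) = 2 V \left(-5 + L\right)$)
$c{\left(O,-5 \right)} 0 - 14 = 2 \left(-3\right) \left(-5 - 5\right) 0 - 14 = 2 \left(-3\right) \left(-10\right) 0 - 14 = 60 \cdot 0 - 14 = 0 - 14 = -14$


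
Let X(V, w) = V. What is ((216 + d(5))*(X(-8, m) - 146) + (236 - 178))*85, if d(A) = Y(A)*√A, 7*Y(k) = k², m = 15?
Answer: -2822510 - 46750*√5 ≈ -2.9270e+6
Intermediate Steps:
Y(k) = k²/7
d(A) = A^(5/2)/7 (d(A) = (A²/7)*√A = A^(5/2)/7)
((216 + d(5))*(X(-8, m) - 146) + (236 - 178))*85 = ((216 + 5^(5/2)/7)*(-8 - 146) + (236 - 178))*85 = ((216 + (25*√5)/7)*(-154) + 58)*85 = ((216 + 25*√5/7)*(-154) + 58)*85 = ((-33264 - 550*√5) + 58)*85 = (-33206 - 550*√5)*85 = -2822510 - 46750*√5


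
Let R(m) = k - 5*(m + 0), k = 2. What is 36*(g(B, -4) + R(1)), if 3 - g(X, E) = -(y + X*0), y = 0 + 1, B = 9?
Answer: 36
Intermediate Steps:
y = 1
R(m) = 2 - 5*m (R(m) = 2 - 5*(m + 0) = 2 - 5*m)
g(X, E) = 4 (g(X, E) = 3 - (-1)*(1 + X*0) = 3 - (-1)*(1 + 0) = 3 - (-1) = 3 - 1*(-1) = 3 + 1 = 4)
36*(g(B, -4) + R(1)) = 36*(4 + (2 - 5*1)) = 36*(4 + (2 - 5)) = 36*(4 - 3) = 36*1 = 36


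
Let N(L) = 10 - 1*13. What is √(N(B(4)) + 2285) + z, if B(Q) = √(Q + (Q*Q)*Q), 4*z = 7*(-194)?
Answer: -679/2 + √2282 ≈ -291.73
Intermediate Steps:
z = -679/2 (z = (7*(-194))/4 = (¼)*(-1358) = -679/2 ≈ -339.50)
B(Q) = √(Q + Q³) (B(Q) = √(Q + Q²*Q) = √(Q + Q³))
N(L) = -3 (N(L) = 10 - 13 = -3)
√(N(B(4)) + 2285) + z = √(-3 + 2285) - 679/2 = √2282 - 679/2 = -679/2 + √2282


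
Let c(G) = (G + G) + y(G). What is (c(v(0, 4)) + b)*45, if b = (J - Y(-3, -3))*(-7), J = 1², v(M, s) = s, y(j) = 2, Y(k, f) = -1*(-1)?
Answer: 450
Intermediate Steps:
Y(k, f) = 1
J = 1
c(G) = 2 + 2*G (c(G) = (G + G) + 2 = 2*G + 2 = 2 + 2*G)
b = 0 (b = (1 - 1*1)*(-7) = (1 - 1)*(-7) = 0*(-7) = 0)
(c(v(0, 4)) + b)*45 = ((2 + 2*4) + 0)*45 = ((2 + 8) + 0)*45 = (10 + 0)*45 = 10*45 = 450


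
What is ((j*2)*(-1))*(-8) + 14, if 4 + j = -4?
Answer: -114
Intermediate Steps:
j = -8 (j = -4 - 4 = -8)
((j*2)*(-1))*(-8) + 14 = (-8*2*(-1))*(-8) + 14 = -16*(-1)*(-8) + 14 = 16*(-8) + 14 = -128 + 14 = -114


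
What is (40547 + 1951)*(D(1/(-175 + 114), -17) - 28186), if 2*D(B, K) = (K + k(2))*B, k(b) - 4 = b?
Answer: -73068532569/61 ≈ -1.1978e+9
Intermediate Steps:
k(b) = 4 + b
D(B, K) = B*(6 + K)/2 (D(B, K) = ((K + (4 + 2))*B)/2 = ((K + 6)*B)/2 = ((6 + K)*B)/2 = (B*(6 + K))/2 = B*(6 + K)/2)
(40547 + 1951)*(D(1/(-175 + 114), -17) - 28186) = (40547 + 1951)*((6 - 17)/(2*(-175 + 114)) - 28186) = 42498*((½)*(-11)/(-61) - 28186) = 42498*((½)*(-1/61)*(-11) - 28186) = 42498*(11/122 - 28186) = 42498*(-3438681/122) = -73068532569/61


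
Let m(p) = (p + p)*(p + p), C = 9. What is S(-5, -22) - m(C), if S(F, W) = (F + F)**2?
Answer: -224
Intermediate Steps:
S(F, W) = 4*F**2 (S(F, W) = (2*F)**2 = 4*F**2)
m(p) = 4*p**2 (m(p) = (2*p)*(2*p) = 4*p**2)
S(-5, -22) - m(C) = 4*(-5)**2 - 4*9**2 = 4*25 - 4*81 = 100 - 1*324 = 100 - 324 = -224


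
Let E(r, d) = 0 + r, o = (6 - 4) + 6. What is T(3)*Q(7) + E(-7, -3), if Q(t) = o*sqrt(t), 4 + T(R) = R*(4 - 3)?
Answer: -7 - 8*sqrt(7) ≈ -28.166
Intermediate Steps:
T(R) = -4 + R (T(R) = -4 + R*(4 - 3) = -4 + R*1 = -4 + R)
o = 8 (o = 2 + 6 = 8)
E(r, d) = r
Q(t) = 8*sqrt(t)
T(3)*Q(7) + E(-7, -3) = (-4 + 3)*(8*sqrt(7)) - 7 = -8*sqrt(7) - 7 = -7 - 8*sqrt(7)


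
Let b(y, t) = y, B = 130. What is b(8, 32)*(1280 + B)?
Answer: 11280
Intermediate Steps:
b(8, 32)*(1280 + B) = 8*(1280 + 130) = 8*1410 = 11280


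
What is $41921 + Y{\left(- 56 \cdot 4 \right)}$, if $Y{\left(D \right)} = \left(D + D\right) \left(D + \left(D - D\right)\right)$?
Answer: $142273$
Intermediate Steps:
$Y{\left(D \right)} = 2 D^{2}$ ($Y{\left(D \right)} = 2 D \left(D + 0\right) = 2 D D = 2 D^{2}$)
$41921 + Y{\left(- 56 \cdot 4 \right)} = 41921 + 2 \left(- 56 \cdot 4\right)^{2} = 41921 + 2 \left(\left(-1\right) 224\right)^{2} = 41921 + 2 \left(-224\right)^{2} = 41921 + 2 \cdot 50176 = 41921 + 100352 = 142273$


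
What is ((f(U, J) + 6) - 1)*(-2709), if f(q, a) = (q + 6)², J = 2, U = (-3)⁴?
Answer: -20517966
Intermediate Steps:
U = 81
f(q, a) = (6 + q)²
((f(U, J) + 6) - 1)*(-2709) = (((6 + 81)² + 6) - 1)*(-2709) = ((87² + 6) - 1)*(-2709) = ((7569 + 6) - 1)*(-2709) = (7575 - 1)*(-2709) = 7574*(-2709) = -20517966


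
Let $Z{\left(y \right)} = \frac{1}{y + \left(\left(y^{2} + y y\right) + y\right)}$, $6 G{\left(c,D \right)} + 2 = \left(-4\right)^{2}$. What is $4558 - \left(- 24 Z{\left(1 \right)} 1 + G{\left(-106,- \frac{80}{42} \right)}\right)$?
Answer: $\frac{13685}{3} \approx 4561.7$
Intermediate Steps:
$G{\left(c,D \right)} = \frac{7}{3}$ ($G{\left(c,D \right)} = - \frac{1}{3} + \frac{\left(-4\right)^{2}}{6} = - \frac{1}{3} + \frac{1}{6} \cdot 16 = - \frac{1}{3} + \frac{8}{3} = \frac{7}{3}$)
$Z{\left(y \right)} = \frac{1}{2 y + 2 y^{2}}$ ($Z{\left(y \right)} = \frac{1}{y + \left(\left(y^{2} + y^{2}\right) + y\right)} = \frac{1}{y + \left(2 y^{2} + y\right)} = \frac{1}{y + \left(y + 2 y^{2}\right)} = \frac{1}{2 y + 2 y^{2}}$)
$4558 - \left(- 24 Z{\left(1 \right)} 1 + G{\left(-106,- \frac{80}{42} \right)}\right) = 4558 - \left(- 24 \frac{1}{2 \cdot 1 \left(1 + 1\right)} 1 + \frac{7}{3}\right) = 4558 - \left(- 24 \cdot \frac{1}{2} \cdot 1 \cdot \frac{1}{2} \cdot 1 + \frac{7}{3}\right) = 4558 - \left(\left(-24\right) \frac{1}{4} \cdot 1 + \frac{7}{3}\right) = 4558 - \left(\left(-6\right) 1 + \frac{7}{3}\right) = 4558 - \left(-6 + \frac{7}{3}\right) = 4558 - - \frac{11}{3} = 4558 + \frac{11}{3} = \frac{13685}{3}$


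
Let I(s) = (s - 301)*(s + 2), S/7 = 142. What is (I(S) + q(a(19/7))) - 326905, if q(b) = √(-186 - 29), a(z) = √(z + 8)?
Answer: 363323 + I*√215 ≈ 3.6332e+5 + 14.663*I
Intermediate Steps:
a(z) = √(8 + z)
S = 994 (S = 7*142 = 994)
I(s) = (-301 + s)*(2 + s)
q(b) = I*√215 (q(b) = √(-215) = I*√215)
(I(S) + q(a(19/7))) - 326905 = ((-602 + 994² - 299*994) + I*√215) - 326905 = ((-602 + 988036 - 297206) + I*√215) - 326905 = (690228 + I*√215) - 326905 = 363323 + I*√215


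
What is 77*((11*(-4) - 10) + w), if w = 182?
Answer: 9856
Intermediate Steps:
77*((11*(-4) - 10) + w) = 77*((11*(-4) - 10) + 182) = 77*((-44 - 10) + 182) = 77*(-54 + 182) = 77*128 = 9856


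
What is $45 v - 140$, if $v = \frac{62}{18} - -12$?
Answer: $555$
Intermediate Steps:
$v = \frac{139}{9}$ ($v = 62 \cdot \frac{1}{18} + 12 = \frac{31}{9} + 12 = \frac{139}{9} \approx 15.444$)
$45 v - 140 = 45 \cdot \frac{139}{9} - 140 = 695 - 140 = 555$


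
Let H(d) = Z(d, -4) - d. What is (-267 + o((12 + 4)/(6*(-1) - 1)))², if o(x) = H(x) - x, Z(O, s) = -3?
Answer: 3452164/49 ≈ 70452.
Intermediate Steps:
H(d) = -3 - d
o(x) = -3 - 2*x (o(x) = (-3 - x) - x = -3 - 2*x)
(-267 + o((12 + 4)/(6*(-1) - 1)))² = (-267 + (-3 - 2*(12 + 4)/(6*(-1) - 1)))² = (-267 + (-3 - 32/(-6 - 1)))² = (-267 + (-3 - 32/(-7)))² = (-267 + (-3 - 32*(-1)/7))² = (-267 + (-3 - 2*(-16/7)))² = (-267 + (-3 + 32/7))² = (-267 + 11/7)² = (-1858/7)² = 3452164/49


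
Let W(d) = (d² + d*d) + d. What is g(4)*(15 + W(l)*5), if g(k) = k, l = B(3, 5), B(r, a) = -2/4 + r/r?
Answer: 80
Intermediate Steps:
B(r, a) = ½ (B(r, a) = -2*¼ + 1 = -½ + 1 = ½)
l = ½ ≈ 0.50000
W(d) = d + 2*d² (W(d) = (d² + d²) + d = 2*d² + d = d + 2*d²)
g(4)*(15 + W(l)*5) = 4*(15 + ((1 + 2*(½))/2)*5) = 4*(15 + ((1 + 1)/2)*5) = 4*(15 + ((½)*2)*5) = 4*(15 + 1*5) = 4*(15 + 5) = 4*20 = 80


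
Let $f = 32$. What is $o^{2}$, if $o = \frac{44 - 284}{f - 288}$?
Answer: $\frac{225}{256} \approx 0.87891$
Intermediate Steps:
$o = \frac{15}{16}$ ($o = \frac{44 - 284}{32 - 288} = - \frac{240}{-256} = \left(-240\right) \left(- \frac{1}{256}\right) = \frac{15}{16} \approx 0.9375$)
$o^{2} = \left(\frac{15}{16}\right)^{2} = \frac{225}{256}$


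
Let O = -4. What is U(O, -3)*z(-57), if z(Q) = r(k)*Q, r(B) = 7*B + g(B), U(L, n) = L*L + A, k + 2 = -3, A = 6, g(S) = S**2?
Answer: 12540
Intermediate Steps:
k = -5 (k = -2 - 3 = -5)
U(L, n) = 6 + L**2 (U(L, n) = L*L + 6 = L**2 + 6 = 6 + L**2)
r(B) = B**2 + 7*B (r(B) = 7*B + B**2 = B**2 + 7*B)
z(Q) = -10*Q (z(Q) = (-5*(7 - 5))*Q = (-5*2)*Q = -10*Q)
U(O, -3)*z(-57) = (6 + (-4)**2)*(-10*(-57)) = (6 + 16)*570 = 22*570 = 12540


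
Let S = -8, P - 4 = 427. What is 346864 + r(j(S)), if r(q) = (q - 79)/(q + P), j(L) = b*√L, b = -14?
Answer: 21659217925/62443 - 4760*I*√2/62443 ≈ 3.4686e+5 - 0.1078*I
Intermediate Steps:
P = 431 (P = 4 + 427 = 431)
j(L) = -14*√L
r(q) = (-79 + q)/(431 + q) (r(q) = (q - 79)/(q + 431) = (-79 + q)/(431 + q))
346864 + r(j(S)) = 346864 + (-79 - 28*I*√2)/(431 - 28*I*√2)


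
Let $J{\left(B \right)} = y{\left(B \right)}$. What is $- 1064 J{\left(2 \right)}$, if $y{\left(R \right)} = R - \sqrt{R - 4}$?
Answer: $-2128 + 1064 i \sqrt{2} \approx -2128.0 + 1504.7 i$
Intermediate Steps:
$y{\left(R \right)} = R - \sqrt{-4 + R}$ ($y{\left(R \right)} = R - \sqrt{R - 4} = R - \sqrt{-4 + R}$)
$J{\left(B \right)} = B - \sqrt{-4 + B}$
$- 1064 J{\left(2 \right)} = - 1064 \left(2 - \sqrt{-4 + 2}\right) = - 1064 \left(2 - \sqrt{-2}\right) = - 1064 \left(2 - i \sqrt{2}\right) = -2128 + 1064 i \sqrt{2}$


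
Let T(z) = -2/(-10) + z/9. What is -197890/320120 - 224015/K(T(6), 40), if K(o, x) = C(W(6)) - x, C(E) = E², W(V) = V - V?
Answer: 358518831/64024 ≈ 5599.8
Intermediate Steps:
W(V) = 0
T(z) = ⅕ + z/9 (T(z) = -2*(-⅒) + z*(⅑) = ⅕ + z/9)
K(o, x) = -x (K(o, x) = 0² - x = 0 - x = -x)
-197890/320120 - 224015/K(T(6), 40) = -197890/320120 - 224015/((-1*40)) = -197890*1/320120 - 224015/(-40) = -19789/32012 - 224015*(-1/40) = -19789/32012 + 44803/8 = 358518831/64024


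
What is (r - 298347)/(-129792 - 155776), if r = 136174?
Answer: 7051/12416 ≈ 0.56790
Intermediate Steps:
(r - 298347)/(-129792 - 155776) = (136174 - 298347)/(-129792 - 155776) = -162173/(-285568) = -162173*(-1/285568) = 7051/12416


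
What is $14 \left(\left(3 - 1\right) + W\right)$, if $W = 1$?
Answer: $42$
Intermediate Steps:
$14 \left(\left(3 - 1\right) + W\right) = 14 \left(\left(3 - 1\right) + 1\right) = 14 \left(2 + 1\right) = 14 \cdot 3 = 42$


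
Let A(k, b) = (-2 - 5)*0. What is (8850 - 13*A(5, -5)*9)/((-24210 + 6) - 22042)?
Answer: -4425/23123 ≈ -0.19137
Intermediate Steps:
A(k, b) = 0 (A(k, b) = -7*0 = 0)
(8850 - 13*A(5, -5)*9)/((-24210 + 6) - 22042) = (8850 - 13*0*9)/((-24210 + 6) - 22042) = (8850 + 0*9)/(-24204 - 22042) = (8850 + 0)/(-46246) = 8850*(-1/46246) = -4425/23123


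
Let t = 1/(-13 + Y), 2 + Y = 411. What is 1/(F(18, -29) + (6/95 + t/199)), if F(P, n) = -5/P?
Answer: -7486380/1606631 ≈ -4.6597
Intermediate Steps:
Y = 409 (Y = -2 + 411 = 409)
t = 1/396 (t = 1/(-13 + 409) = 1/396 ≈ 0.0025253)
1/(F(18, -29) + (6/95 + t/199)) = 1/(-5/18 + (6/95 + (1/396)/199)) = 1/(-5*1/18 + (6*(1/95) + (1/396)*(1/199))) = 1/(-5/18 + (6/95 + 1/78804)) = 1/(-5/18 + 472919/7486380) = 1/(-1606631/7486380) = -7486380/1606631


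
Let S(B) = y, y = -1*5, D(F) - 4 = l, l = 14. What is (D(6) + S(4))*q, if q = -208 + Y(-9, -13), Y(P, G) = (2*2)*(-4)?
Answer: -2912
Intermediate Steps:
D(F) = 18 (D(F) = 4 + 14 = 18)
Y(P, G) = -16 (Y(P, G) = 4*(-4) = -16)
y = -5
S(B) = -5
q = -224 (q = -208 - 16 = -224)
(D(6) + S(4))*q = (18 - 5)*(-224) = 13*(-224) = -2912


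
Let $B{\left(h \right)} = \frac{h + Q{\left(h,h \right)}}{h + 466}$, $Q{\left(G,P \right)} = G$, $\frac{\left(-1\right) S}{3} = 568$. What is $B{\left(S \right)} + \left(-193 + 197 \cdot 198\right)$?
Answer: $\frac{24026951}{619} \approx 38816.0$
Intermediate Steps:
$S = -1704$ ($S = \left(-3\right) 568 = -1704$)
$B{\left(h \right)} = \frac{2 h}{466 + h}$ ($B{\left(h \right)} = \frac{h + h}{h + 466} = \frac{2 h}{466 + h}$)
$B{\left(S \right)} + \left(-193 + 197 \cdot 198\right) = 2 \left(-1704\right) \frac{1}{466 - 1704} + \left(-193 + 197 \cdot 198\right) = 2 \left(-1704\right) \frac{1}{-1238} + \left(-193 + 39006\right) = 2 \left(-1704\right) \left(- \frac{1}{1238}\right) + 38813 = \frac{1704}{619} + 38813 = \frac{24026951}{619}$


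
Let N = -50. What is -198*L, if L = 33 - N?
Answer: -16434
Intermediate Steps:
L = 83 (L = 33 - 1*(-50) = 33 + 50 = 83)
-198*L = -198*83 = -16434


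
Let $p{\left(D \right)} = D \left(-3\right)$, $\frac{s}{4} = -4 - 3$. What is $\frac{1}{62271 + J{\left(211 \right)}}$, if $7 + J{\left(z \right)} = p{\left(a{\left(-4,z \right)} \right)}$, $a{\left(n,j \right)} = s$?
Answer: $\frac{1}{62348} \approx 1.6039 \cdot 10^{-5}$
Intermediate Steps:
$s = -28$ ($s = 4 \left(-4 - 3\right) = 4 \left(-7\right) = -28$)
$a{\left(n,j \right)} = -28$
$p{\left(D \right)} = - 3 D$
$J{\left(z \right)} = 77$ ($J{\left(z \right)} = -7 - -84 = -7 + 84 = 77$)
$\frac{1}{62271 + J{\left(211 \right)}} = \frac{1}{62271 + 77} = \frac{1}{62348}$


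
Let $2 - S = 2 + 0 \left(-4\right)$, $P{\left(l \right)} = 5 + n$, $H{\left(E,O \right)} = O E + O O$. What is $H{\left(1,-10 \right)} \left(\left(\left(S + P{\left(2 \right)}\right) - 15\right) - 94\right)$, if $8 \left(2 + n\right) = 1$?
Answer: $- \frac{38115}{4} \approx -9528.8$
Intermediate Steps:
$n = - \frac{15}{8}$ ($n = -2 + \frac{1}{8} \cdot 1 = -2 + \frac{1}{8} = - \frac{15}{8} \approx -1.875$)
$H{\left(E,O \right)} = O^{2} + E O$ ($H{\left(E,O \right)} = E O + O^{2} = O^{2} + E O$)
$P{\left(l \right)} = \frac{25}{8}$ ($P{\left(l \right)} = 5 - \frac{15}{8} = \frac{25}{8}$)
$S = 0$ ($S = 2 - \left(2 + 0 \left(-4\right)\right) = 2 - \left(2 + 0\right) = 2 - 2 = 0$)
$H{\left(1,-10 \right)} \left(\left(\left(S + P{\left(2 \right)}\right) - 15\right) - 94\right) = - 10 \left(1 - 10\right) \left(\left(\left(0 + \frac{25}{8}\right) - 15\right) - 94\right) = \left(-10\right) \left(-9\right) \left(\left(\frac{25}{8} - 15\right) - 94\right) = 90 \left(- \frac{95}{8} - 94\right) = 90 \left(- \frac{847}{8}\right) = - \frac{38115}{4}$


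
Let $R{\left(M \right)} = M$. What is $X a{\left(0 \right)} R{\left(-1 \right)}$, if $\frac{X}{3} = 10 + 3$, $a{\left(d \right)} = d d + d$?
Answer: $0$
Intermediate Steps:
$a{\left(d \right)} = d + d^{2}$ ($a{\left(d \right)} = d^{2} + d = d + d^{2}$)
$X = 39$ ($X = 3 \left(10 + 3\right) = 3 \cdot 13 = 39$)
$X a{\left(0 \right)} R{\left(-1 \right)} = 39 \cdot 0 \left(1 + 0\right) \left(-1\right) = 39 \cdot 0 \cdot 1 \left(-1\right) = 39 \cdot 0 \left(-1\right) = 0 \left(-1\right) = 0$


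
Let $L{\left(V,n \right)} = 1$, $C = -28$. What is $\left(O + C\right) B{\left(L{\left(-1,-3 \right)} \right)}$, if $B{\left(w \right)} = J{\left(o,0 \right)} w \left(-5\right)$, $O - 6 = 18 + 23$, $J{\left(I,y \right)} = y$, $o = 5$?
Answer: $0$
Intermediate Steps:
$O = 47$ ($O = 6 + \left(18 + 23\right) = 6 + 41 = 47$)
$B{\left(w \right)} = 0$ ($B{\left(w \right)} = 0 w \left(-5\right) = 0 \left(-5\right) = 0$)
$\left(O + C\right) B{\left(L{\left(-1,-3 \right)} \right)} = \left(47 - 28\right) 0 = 19 \cdot 0 = 0$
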